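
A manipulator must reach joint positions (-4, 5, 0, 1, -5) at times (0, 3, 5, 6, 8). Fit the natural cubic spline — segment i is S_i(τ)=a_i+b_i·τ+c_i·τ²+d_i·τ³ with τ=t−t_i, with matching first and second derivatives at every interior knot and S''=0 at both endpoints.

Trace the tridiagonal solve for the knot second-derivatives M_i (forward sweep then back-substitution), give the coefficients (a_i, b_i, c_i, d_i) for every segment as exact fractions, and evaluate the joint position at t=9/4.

Δ: Δ0=3, Δ1=-5/2, Δ2=1, Δ3=-3
row 1: diag=10, rhs=-33; c'=1/5, d'=-33/10
row 2: denom=6−2·1/5=28/5; d'=(21−2·-33/10)/(28/5)=69/14
row 3: denom=6−1·5/28=163/28; d'=(-24−1·69/14)/(163/28)=-810/163
back: M3=-810/163
back: M2=69/14−5/28·-810/163=948/163
back: M1=-33/10−1/5·948/163=-1455/326
M: M0=0, M1=-1455/326, M2=948/163, M3=-810/163, M4=0
seg 0: a=-4, c=M0/2=0, d=(M1−M0)/(6·3)=-485/1956, b=Δ0−h0·(2M0+M1)/6=3411/652
seg 1: a=5, c=M1/2=-1455/652, d=(M2−M1)/(6·2)=1117/1304, b=Δ1−h1·(2M1+M2)/6=-477/326
seg 2: a=0, c=M2/2=474/163, d=(M3−M2)/(6·1)=-293/163, b=Δ2−h2·(2M2+M3)/6=-18/163
seg 3: a=1, c=M3/2=-405/163, d=(M4−M3)/(6·2)=135/326, b=Δ3−h3·(2M3+M4)/6=51/163
t_q=9/4 → seg 0, τ=9/4; S=-4+3411/652·τ+0·τ²+-485/1956·τ³=206417/41728

  seg 0: a=-4 b=3411/652 c=0 d=-485/1956
  seg 1: a=5 b=-477/326 c=-1455/652 d=1117/1304
  seg 2: a=0 b=-18/163 c=474/163 d=-293/163
  seg 3: a=1 b=51/163 c=-405/163 d=135/326
S(9/4) = 206417/41728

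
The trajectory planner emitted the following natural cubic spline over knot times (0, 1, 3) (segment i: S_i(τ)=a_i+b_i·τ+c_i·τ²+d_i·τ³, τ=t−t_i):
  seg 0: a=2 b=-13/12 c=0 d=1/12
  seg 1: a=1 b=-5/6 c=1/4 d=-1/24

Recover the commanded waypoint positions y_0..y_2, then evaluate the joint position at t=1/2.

y_0=2 y_1=1 y_2=0
S(1/2) = 47/32

y_0 = S_0(0) = a_0 = 2
y_1 = S_1(0) = a_1 = 1
y_2 = S_1(2) = 0
t_q=1/2 is in segment 0 (τ=1/2); S_0(τ)=47/32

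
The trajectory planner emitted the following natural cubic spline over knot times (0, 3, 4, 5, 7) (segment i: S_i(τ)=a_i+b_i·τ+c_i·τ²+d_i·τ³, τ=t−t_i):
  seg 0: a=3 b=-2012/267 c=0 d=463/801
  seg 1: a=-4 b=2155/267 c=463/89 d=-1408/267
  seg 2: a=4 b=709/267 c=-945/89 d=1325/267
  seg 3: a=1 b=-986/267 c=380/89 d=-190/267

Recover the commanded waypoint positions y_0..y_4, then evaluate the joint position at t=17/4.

y_0=3 y_1=-4 y_2=4 y_3=1 y_4=5
S(17/4) = 23227/5696

y_0 = S_0(0) = a_0 = 3
y_1 = S_1(0) = a_1 = -4
y_2 = S_2(0) = a_2 = 4
y_3 = S_3(0) = a_3 = 1
y_4 = S_3(2) = 5
t_q=17/4 is in segment 2 (τ=1/4); S_2(τ)=23227/5696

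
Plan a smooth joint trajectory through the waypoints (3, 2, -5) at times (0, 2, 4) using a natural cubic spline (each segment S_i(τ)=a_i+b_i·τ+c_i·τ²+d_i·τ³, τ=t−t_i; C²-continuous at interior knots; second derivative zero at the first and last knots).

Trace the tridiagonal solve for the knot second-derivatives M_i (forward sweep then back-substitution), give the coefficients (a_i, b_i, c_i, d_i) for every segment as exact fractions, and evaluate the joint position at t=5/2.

Δ: Δ0=-1/2, Δ1=-7/2
row 1: diag=8, rhs=-18; c'=1/4, d'=-9/4
back: M1=-9/4
M: M0=0, M1=-9/4, M2=0
seg 0: a=3, c=M0/2=0, d=(M1−M0)/(6·2)=-3/16, b=Δ0−h0·(2M0+M1)/6=1/4
seg 1: a=2, c=M1/2=-9/8, d=(M2−M1)/(6·2)=3/16, b=Δ1−h1·(2M1+M2)/6=-2
t_q=5/2 → seg 1, τ=1/2; S=2+-2·τ+-9/8·τ²+3/16·τ³=95/128

  seg 0: a=3 b=1/4 c=0 d=-3/16
  seg 1: a=2 b=-2 c=-9/8 d=3/16
S(5/2) = 95/128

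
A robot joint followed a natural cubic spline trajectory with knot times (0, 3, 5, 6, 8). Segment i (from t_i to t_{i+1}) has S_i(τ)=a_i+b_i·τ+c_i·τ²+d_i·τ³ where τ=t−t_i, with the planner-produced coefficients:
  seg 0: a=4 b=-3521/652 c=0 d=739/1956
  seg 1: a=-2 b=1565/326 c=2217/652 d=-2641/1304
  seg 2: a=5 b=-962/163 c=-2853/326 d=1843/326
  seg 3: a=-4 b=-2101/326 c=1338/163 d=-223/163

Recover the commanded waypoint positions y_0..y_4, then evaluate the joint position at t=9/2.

y_0 = S_0(0) = a_0 = 4
y_1 = S_1(0) = a_1 = -2
y_2 = S_2(0) = a_2 = 5
y_3 = S_3(0) = a_3 = -4
y_4 = S_3(2) = 5
t_q=9/2 is in segment 1 (τ=3/2); S_1(τ)=62761/10432

y_0=4 y_1=-2 y_2=5 y_3=-4 y_4=5
S(9/2) = 62761/10432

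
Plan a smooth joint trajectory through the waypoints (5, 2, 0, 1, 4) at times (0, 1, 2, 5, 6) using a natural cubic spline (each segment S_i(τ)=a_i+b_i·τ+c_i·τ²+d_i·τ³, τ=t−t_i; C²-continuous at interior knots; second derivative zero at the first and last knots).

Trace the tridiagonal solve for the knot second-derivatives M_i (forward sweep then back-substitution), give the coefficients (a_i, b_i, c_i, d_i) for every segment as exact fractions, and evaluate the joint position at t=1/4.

  seg 0: a=5 b=-2041/636 c=0 d=133/636
  seg 1: a=2 b=-821/318 c=133/212 d=-29/636
  seg 2: a=0 b=-931/636 c=26/53 d=23/636
  seg 3: a=1 b=781/318 c=173/212 d=-173/636
S(1/4) = 56999/13568

Δ: Δ0=-3, Δ1=-2, Δ2=1/3, Δ3=3
row 1: diag=4, rhs=6; c'=1/4, d'=3/2
row 2: denom=8−1·1/4=31/4; d'=(14−1·3/2)/(31/4)=50/31
row 3: denom=8−3·12/31=212/31; d'=(16−3·50/31)/(212/31)=173/106
back: M3=173/106
back: M2=50/31−12/31·173/106=52/53
back: M1=3/2−1/4·52/53=133/106
M: M0=0, M1=133/106, M2=52/53, M3=173/106, M4=0
seg 0: a=5, c=M0/2=0, d=(M1−M0)/(6·1)=133/636, b=Δ0−h0·(2M0+M1)/6=-2041/636
seg 1: a=2, c=M1/2=133/212, d=(M2−M1)/(6·1)=-29/636, b=Δ1−h1·(2M1+M2)/6=-821/318
seg 2: a=0, c=M2/2=26/53, d=(M3−M2)/(6·3)=23/636, b=Δ2−h2·(2M2+M3)/6=-931/636
seg 3: a=1, c=M3/2=173/212, d=(M4−M3)/(6·1)=-173/636, b=Δ3−h3·(2M3+M4)/6=781/318
t_q=1/4 → seg 0, τ=1/4; S=5+-2041/636·τ+0·τ²+133/636·τ³=56999/13568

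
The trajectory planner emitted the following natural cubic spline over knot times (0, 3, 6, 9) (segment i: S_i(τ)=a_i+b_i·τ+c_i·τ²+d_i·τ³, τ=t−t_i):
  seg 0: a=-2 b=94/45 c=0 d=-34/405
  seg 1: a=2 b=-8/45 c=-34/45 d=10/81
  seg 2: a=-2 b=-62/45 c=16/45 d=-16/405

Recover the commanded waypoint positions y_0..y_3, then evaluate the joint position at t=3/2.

y_0=-2 y_1=2 y_2=-2 y_3=-4
S(3/2) = 17/20

y_0 = S_0(0) = a_0 = -2
y_1 = S_1(0) = a_1 = 2
y_2 = S_2(0) = a_2 = -2
y_3 = S_2(3) = -4
t_q=3/2 is in segment 0 (τ=3/2); S_0(τ)=17/20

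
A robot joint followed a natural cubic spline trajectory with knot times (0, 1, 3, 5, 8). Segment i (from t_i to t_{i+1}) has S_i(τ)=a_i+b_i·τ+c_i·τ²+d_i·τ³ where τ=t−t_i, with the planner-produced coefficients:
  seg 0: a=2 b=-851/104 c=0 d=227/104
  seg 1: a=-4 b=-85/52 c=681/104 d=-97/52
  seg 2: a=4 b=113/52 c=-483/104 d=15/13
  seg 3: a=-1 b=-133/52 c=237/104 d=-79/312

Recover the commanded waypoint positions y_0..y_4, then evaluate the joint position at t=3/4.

y_0=2 y_1=-4 y_2=4 y_3=-1 y_4=5
S(3/4) = -21407/6656

y_0 = S_0(0) = a_0 = 2
y_1 = S_1(0) = a_1 = -4
y_2 = S_2(0) = a_2 = 4
y_3 = S_3(0) = a_3 = -1
y_4 = S_3(3) = 5
t_q=3/4 is in segment 0 (τ=3/4); S_0(τ)=-21407/6656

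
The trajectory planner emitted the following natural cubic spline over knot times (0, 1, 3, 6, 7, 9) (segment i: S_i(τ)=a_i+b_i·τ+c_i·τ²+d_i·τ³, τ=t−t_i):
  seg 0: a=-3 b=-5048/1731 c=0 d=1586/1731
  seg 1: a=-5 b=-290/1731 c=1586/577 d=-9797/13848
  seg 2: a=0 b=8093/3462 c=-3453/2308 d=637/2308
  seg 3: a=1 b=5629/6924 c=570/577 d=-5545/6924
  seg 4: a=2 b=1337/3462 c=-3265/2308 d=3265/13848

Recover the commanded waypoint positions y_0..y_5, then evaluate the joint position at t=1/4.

y_0=-3 y_1=-5 y_2=0 y_3=1 y_4=2 y_5=-1
S(1/4) = -68589/18464

y_0 = S_0(0) = a_0 = -3
y_1 = S_1(0) = a_1 = -5
y_2 = S_2(0) = a_2 = 0
y_3 = S_3(0) = a_3 = 1
y_4 = S_4(0) = a_4 = 2
y_5 = S_4(2) = -1
t_q=1/4 is in segment 0 (τ=1/4); S_0(τ)=-68589/18464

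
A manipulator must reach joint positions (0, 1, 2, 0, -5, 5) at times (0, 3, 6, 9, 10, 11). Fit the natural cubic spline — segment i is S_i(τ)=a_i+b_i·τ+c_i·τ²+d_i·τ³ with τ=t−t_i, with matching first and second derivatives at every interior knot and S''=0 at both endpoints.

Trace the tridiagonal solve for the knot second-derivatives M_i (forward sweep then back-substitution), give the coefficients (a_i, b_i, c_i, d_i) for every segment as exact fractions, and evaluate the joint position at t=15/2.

Δ: Δ0=1/3, Δ1=1/3, Δ2=-2/3, Δ3=-5, Δ4=10
row 1: diag=12, rhs=0; c'=1/4, d'=0
row 2: denom=12−3·1/4=45/4; d'=(-6−3·0)/(45/4)=-8/15
row 3: denom=8−3·4/15=36/5; d'=(-26−3·-8/15)/(36/5)=-61/18
row 4: denom=4−1·5/36=139/36; d'=(90−1·-61/18)/(139/36)=3362/139
back: M4=3362/139
back: M3=-61/18−5/36·3362/139=-938/139
back: M2=-8/15−4/15·-938/139=176/139
back: M1=0−1/4·176/139=-44/139
M: M0=0, M1=-44/139, M2=176/139, M3=-938/139, M4=3362/139, M5=0
seg 0: a=0, c=M0/2=0, d=(M1−M0)/(6·3)=-22/1251, b=Δ0−h0·(2M0+M1)/6=205/417
seg 1: a=1, c=M1/2=-22/139, d=(M2−M1)/(6·3)=110/1251, b=Δ1−h1·(2M1+M2)/6=7/417
seg 2: a=2, c=M2/2=88/139, d=(M3−M2)/(6·3)=-557/1251, b=Δ2−h2·(2M2+M3)/6=601/417
seg 3: a=0, c=M3/2=-469/139, d=(M4−M3)/(6·1)=2150/417, b=Δ3−h3·(2M3+M4)/6=-2828/417
seg 4: a=-5, c=M4/2=1681/139, d=(M5−M4)/(6·1)=-1681/417, b=Δ4−h4·(2M4+M5)/6=808/417
t_q=15/2 → seg 2, τ=3/2; S=2+601/417·τ+88/139·τ²+-557/1251·τ³=4541/1112

  seg 0: a=0 b=205/417 c=0 d=-22/1251
  seg 1: a=1 b=7/417 c=-22/139 d=110/1251
  seg 2: a=2 b=601/417 c=88/139 d=-557/1251
  seg 3: a=0 b=-2828/417 c=-469/139 d=2150/417
  seg 4: a=-5 b=808/417 c=1681/139 d=-1681/417
S(15/2) = 4541/1112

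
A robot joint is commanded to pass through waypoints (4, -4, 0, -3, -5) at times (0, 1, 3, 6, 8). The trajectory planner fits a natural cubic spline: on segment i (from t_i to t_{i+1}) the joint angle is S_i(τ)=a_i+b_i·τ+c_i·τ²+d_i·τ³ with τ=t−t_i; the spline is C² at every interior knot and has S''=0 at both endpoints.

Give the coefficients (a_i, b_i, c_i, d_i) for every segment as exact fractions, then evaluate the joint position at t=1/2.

Δ: Δ0=-8, Δ1=2, Δ2=-1, Δ3=-1
row 1: diag=6, rhs=60; c'=1/3, d'=10
row 2: denom=10−2·1/3=28/3; d'=(-18−2·10)/(28/3)=-57/14
row 3: denom=10−3·9/28=253/28; d'=(0−3·-57/14)/(253/28)=342/253
back: M3=342/253
back: M2=-57/14−9/28·342/253=-1140/253
back: M1=10−1/3·-1140/253=2910/253
M: M0=0, M1=2910/253, M2=-1140/253, M3=342/253, M4=0
seg 0: a=4, c=M0/2=0, d=(M1−M0)/(6·1)=485/253, b=Δ0−h0·(2M0+M1)/6=-2509/253
seg 1: a=-4, c=M1/2=1455/253, d=(M2−M1)/(6·2)=-675/506, b=Δ1−h1·(2M1+M2)/6=-1054/253
seg 2: a=0, c=M2/2=-570/253, d=(M3−M2)/(6·3)=247/759, b=Δ2−h2·(2M2+M3)/6=716/253
seg 3: a=-3, c=M3/2=171/253, d=(M4−M3)/(6·2)=-57/506, b=Δ3−h3·(2M3+M4)/6=-481/253
t_q=1/2 → seg 0, τ=1/2; S=4+-2509/253·τ+0·τ²+485/253·τ³=-1455/2024

  seg 0: a=4 b=-2509/253 c=0 d=485/253
  seg 1: a=-4 b=-1054/253 c=1455/253 d=-675/506
  seg 2: a=0 b=716/253 c=-570/253 d=247/759
  seg 3: a=-3 b=-481/253 c=171/253 d=-57/506
S(1/2) = -1455/2024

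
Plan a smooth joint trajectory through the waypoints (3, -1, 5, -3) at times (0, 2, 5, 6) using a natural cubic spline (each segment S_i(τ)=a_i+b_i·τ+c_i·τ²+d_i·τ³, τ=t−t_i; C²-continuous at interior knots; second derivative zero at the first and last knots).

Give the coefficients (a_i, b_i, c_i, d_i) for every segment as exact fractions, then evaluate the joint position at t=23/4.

  seg 0: a=3 b=-266/71 c=0 d=31/71
  seg 1: a=-1 b=106/71 c=186/71 d=-58/71
  seg 2: a=5 b=-344/71 c=-336/71 d=112/71
S(23/4) = -179/284

Δ: Δ0=-2, Δ1=2, Δ2=-8
row 1: diag=10, rhs=24; c'=3/10, d'=12/5
row 2: denom=8−3·3/10=71/10; d'=(-60−3·12/5)/(71/10)=-672/71
back: M2=-672/71
back: M1=12/5−3/10·-672/71=372/71
M: M0=0, M1=372/71, M2=-672/71, M3=0
seg 0: a=3, c=M0/2=0, d=(M1−M0)/(6·2)=31/71, b=Δ0−h0·(2M0+M1)/6=-266/71
seg 1: a=-1, c=M1/2=186/71, d=(M2−M1)/(6·3)=-58/71, b=Δ1−h1·(2M1+M2)/6=106/71
seg 2: a=5, c=M2/2=-336/71, d=(M3−M2)/(6·1)=112/71, b=Δ2−h2·(2M2+M3)/6=-344/71
t_q=23/4 → seg 2, τ=3/4; S=5+-344/71·τ+-336/71·τ²+112/71·τ³=-179/284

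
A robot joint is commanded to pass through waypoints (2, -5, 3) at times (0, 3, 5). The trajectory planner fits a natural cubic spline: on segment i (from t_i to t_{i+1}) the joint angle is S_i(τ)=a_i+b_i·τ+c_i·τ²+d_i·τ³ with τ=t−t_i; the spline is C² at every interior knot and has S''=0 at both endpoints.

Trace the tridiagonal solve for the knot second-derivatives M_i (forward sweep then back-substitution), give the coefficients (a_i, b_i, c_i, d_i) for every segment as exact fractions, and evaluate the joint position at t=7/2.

  seg 0: a=2 b=-127/30 c=0 d=19/90
  seg 1: a=-5 b=22/15 c=19/10 d=-19/60
S(7/2) = -613/160

Δ: Δ0=-7/3, Δ1=4
row 1: diag=10, rhs=38; c'=1/5, d'=19/5
back: M1=19/5
M: M0=0, M1=19/5, M2=0
seg 0: a=2, c=M0/2=0, d=(M1−M0)/(6·3)=19/90, b=Δ0−h0·(2M0+M1)/6=-127/30
seg 1: a=-5, c=M1/2=19/10, d=(M2−M1)/(6·2)=-19/60, b=Δ1−h1·(2M1+M2)/6=22/15
t_q=7/2 → seg 1, τ=1/2; S=-5+22/15·τ+19/10·τ²+-19/60·τ³=-613/160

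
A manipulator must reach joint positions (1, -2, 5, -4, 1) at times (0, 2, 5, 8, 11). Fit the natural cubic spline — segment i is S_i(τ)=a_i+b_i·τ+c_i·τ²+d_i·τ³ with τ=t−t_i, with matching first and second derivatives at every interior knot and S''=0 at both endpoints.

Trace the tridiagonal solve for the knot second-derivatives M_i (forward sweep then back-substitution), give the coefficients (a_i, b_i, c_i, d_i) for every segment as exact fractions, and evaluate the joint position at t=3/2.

  seg 0: a=1 b=-187/69 c=0 d=167/552
  seg 1: a=-2 b=127/138 c=167/92 d=-371/828
  seg 2: a=5 b=-79/276 c=-51/23 d=1087/2484
  seg 3: a=-4 b=-245/138 c=475/276 d=-475/2484
S(3/2) = -3009/1472

Δ: Δ0=-3/2, Δ1=7/3, Δ2=-3, Δ3=5/3
row 1: diag=10, rhs=23; c'=3/10, d'=23/10
row 2: denom=12−3·3/10=111/10; d'=(-32−3·23/10)/(111/10)=-389/111
row 3: denom=12−3·10/37=414/37; d'=(28−3·-389/111)/(414/37)=475/138
back: M3=475/138
back: M2=-389/111−10/37·475/138=-102/23
back: M1=23/10−3/10·-102/23=167/46
M: M0=0, M1=167/46, M2=-102/23, M3=475/138, M4=0
seg 0: a=1, c=M0/2=0, d=(M1−M0)/(6·2)=167/552, b=Δ0−h0·(2M0+M1)/6=-187/69
seg 1: a=-2, c=M1/2=167/92, d=(M2−M1)/(6·3)=-371/828, b=Δ1−h1·(2M1+M2)/6=127/138
seg 2: a=5, c=M2/2=-51/23, d=(M3−M2)/(6·3)=1087/2484, b=Δ2−h2·(2M2+M3)/6=-79/276
seg 3: a=-4, c=M3/2=475/276, d=(M4−M3)/(6·3)=-475/2484, b=Δ3−h3·(2M3+M4)/6=-245/138
t_q=3/2 → seg 0, τ=3/2; S=1+-187/69·τ+0·τ²+167/552·τ³=-3009/1472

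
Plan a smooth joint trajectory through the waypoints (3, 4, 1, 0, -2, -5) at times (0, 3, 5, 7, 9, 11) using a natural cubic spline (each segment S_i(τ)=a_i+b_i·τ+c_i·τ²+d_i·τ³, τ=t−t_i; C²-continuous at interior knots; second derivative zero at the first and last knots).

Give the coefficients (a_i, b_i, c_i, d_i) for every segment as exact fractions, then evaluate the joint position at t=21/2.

  seg 0: a=3 b=641/636 c=0 d=-143/1908
  seg 1: a=4 b=-323/318 c=-143/212 d=275/1272
  seg 2: a=1 b=-178/159 c=33/53 d=-199/1272
  seg 3: a=0 b=-161/318 c=-67/212 d=11/318
  seg 4: a=-2 b=-431/318 c=-23/212 d=23/1272
S(21/2) = -14301/3392

Δ: Δ0=1/3, Δ1=-3/2, Δ2=-1/2, Δ3=-1, Δ4=-3/2
row 1: diag=10, rhs=-11; c'=1/5, d'=-11/10
row 2: denom=8−2·1/5=38/5; d'=(6−2·-11/10)/(38/5)=41/38
row 3: denom=8−2·5/19=142/19; d'=(-3−2·41/38)/(142/19)=-49/71
row 4: denom=8−2·19/71=530/71; d'=(-3−2·-49/71)/(530/71)=-23/106
back: M4=-23/106
back: M3=-49/71−19/71·-23/106=-67/106
back: M2=41/38−5/19·-67/106=66/53
back: M1=-11/10−1/5·66/53=-143/106
M: M0=0, M1=-143/106, M2=66/53, M3=-67/106, M4=-23/106, M5=0
seg 0: a=3, c=M0/2=0, d=(M1−M0)/(6·3)=-143/1908, b=Δ0−h0·(2M0+M1)/6=641/636
seg 1: a=4, c=M1/2=-143/212, d=(M2−M1)/(6·2)=275/1272, b=Δ1−h1·(2M1+M2)/6=-323/318
seg 2: a=1, c=M2/2=33/53, d=(M3−M2)/(6·2)=-199/1272, b=Δ2−h2·(2M2+M3)/6=-178/159
seg 3: a=0, c=M3/2=-67/212, d=(M4−M3)/(6·2)=11/318, b=Δ3−h3·(2M3+M4)/6=-161/318
seg 4: a=-2, c=M4/2=-23/212, d=(M5−M4)/(6·2)=23/1272, b=Δ4−h4·(2M4+M5)/6=-431/318
t_q=21/2 → seg 4, τ=3/2; S=-2+-431/318·τ+-23/212·τ²+23/1272·τ³=-14301/3392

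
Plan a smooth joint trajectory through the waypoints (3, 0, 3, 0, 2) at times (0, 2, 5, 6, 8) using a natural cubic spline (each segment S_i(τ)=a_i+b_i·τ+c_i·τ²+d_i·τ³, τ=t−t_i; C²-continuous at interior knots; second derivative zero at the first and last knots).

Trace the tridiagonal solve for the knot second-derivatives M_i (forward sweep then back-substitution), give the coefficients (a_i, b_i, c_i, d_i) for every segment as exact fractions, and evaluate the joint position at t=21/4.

Δ: Δ0=-3/2, Δ1=1, Δ2=-3, Δ3=1
row 1: diag=10, rhs=15; c'=3/10, d'=3/2
row 2: denom=8−3·3/10=71/10; d'=(-24−3·3/2)/(71/10)=-285/71
row 3: denom=6−1·10/71=416/71; d'=(24−1·-285/71)/(416/71)=153/32
back: M3=153/32
back: M2=-285/71−10/71·153/32=-75/16
back: M1=3/2−3/10·-75/16=93/32
M: M0=0, M1=93/32, M2=-75/16, M3=153/32, M4=0
seg 0: a=3, c=M0/2=0, d=(M1−M0)/(6·2)=31/128, b=Δ0−h0·(2M0+M1)/6=-79/32
seg 1: a=0, c=M1/2=93/64, d=(M2−M1)/(6·3)=-27/64, b=Δ1−h1·(2M1+M2)/6=7/16
seg 2: a=3, c=M2/2=-75/32, d=(M3−M2)/(6·1)=101/64, b=Δ2−h2·(2M2+M3)/6=-143/64
seg 3: a=0, c=M3/2=153/64, d=(M4−M3)/(6·2)=-51/128, b=Δ3−h3·(2M3+M4)/6=-35/16
t_q=21/4 → seg 2, τ=1/4; S=3+-143/64·τ+-75/32·τ²+101/64·τ³=9501/4096

  seg 0: a=3 b=-79/32 c=0 d=31/128
  seg 1: a=0 b=7/16 c=93/64 d=-27/64
  seg 2: a=3 b=-143/64 c=-75/32 d=101/64
  seg 3: a=0 b=-35/16 c=153/64 d=-51/128
S(21/4) = 9501/4096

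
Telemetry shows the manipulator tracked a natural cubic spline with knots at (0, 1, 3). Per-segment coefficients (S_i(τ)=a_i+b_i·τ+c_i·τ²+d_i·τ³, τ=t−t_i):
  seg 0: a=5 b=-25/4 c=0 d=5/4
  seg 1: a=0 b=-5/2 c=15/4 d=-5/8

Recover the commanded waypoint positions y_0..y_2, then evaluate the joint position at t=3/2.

y_0=5 y_1=0 y_2=5
S(3/2) = -25/64

y_0 = S_0(0) = a_0 = 5
y_1 = S_1(0) = a_1 = 0
y_2 = S_1(2) = 5
t_q=3/2 is in segment 1 (τ=1/2); S_1(τ)=-25/64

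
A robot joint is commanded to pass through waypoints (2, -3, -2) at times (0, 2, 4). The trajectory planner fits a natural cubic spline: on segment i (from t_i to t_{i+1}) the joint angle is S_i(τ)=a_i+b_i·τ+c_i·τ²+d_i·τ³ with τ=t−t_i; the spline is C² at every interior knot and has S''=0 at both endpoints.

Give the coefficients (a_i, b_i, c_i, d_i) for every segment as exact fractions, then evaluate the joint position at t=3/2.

Δ: Δ0=-5/2, Δ1=1/2
row 1: diag=8, rhs=18; c'=1/4, d'=9/4
back: M1=9/4
M: M0=0, M1=9/4, M2=0
seg 0: a=2, c=M0/2=0, d=(M1−M0)/(6·2)=3/16, b=Δ0−h0·(2M0+M1)/6=-13/4
seg 1: a=-3, c=M1/2=9/8, d=(M2−M1)/(6·2)=-3/16, b=Δ1−h1·(2M1+M2)/6=-1
t_q=3/2 → seg 0, τ=3/2; S=2+-13/4·τ+0·τ²+3/16·τ³=-287/128

  seg 0: a=2 b=-13/4 c=0 d=3/16
  seg 1: a=-3 b=-1 c=9/8 d=-3/16
S(3/2) = -287/128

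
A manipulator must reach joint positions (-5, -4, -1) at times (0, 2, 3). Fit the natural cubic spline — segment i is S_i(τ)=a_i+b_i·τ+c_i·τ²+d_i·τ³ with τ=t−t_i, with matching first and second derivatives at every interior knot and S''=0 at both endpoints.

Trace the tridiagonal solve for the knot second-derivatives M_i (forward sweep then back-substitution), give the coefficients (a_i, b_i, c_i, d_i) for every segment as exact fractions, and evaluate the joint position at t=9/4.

Δ: Δ0=1/2, Δ1=3
row 1: diag=6, rhs=15; c'=1/6, d'=5/2
back: M1=5/2
M: M0=0, M1=5/2, M2=0
seg 0: a=-5, c=M0/2=0, d=(M1−M0)/(6·2)=5/24, b=Δ0−h0·(2M0+M1)/6=-1/3
seg 1: a=-4, c=M1/2=5/4, d=(M2−M1)/(6·1)=-5/12, b=Δ1−h1·(2M1+M2)/6=13/6
t_q=9/4 → seg 1, τ=1/4; S=-4+13/6·τ+5/4·τ²+-5/12·τ³=-867/256

  seg 0: a=-5 b=-1/3 c=0 d=5/24
  seg 1: a=-4 b=13/6 c=5/4 d=-5/12
S(9/4) = -867/256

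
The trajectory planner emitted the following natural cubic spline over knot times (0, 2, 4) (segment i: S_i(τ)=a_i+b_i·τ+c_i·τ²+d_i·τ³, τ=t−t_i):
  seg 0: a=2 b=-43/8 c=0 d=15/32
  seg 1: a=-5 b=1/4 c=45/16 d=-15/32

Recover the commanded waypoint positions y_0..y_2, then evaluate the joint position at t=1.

y_0 = S_0(0) = a_0 = 2
y_1 = S_1(0) = a_1 = -5
y_2 = S_1(2) = 3
t_q=1 is in segment 0 (τ=1); S_0(τ)=-93/32

y_0=2 y_1=-5 y_2=3
S(1) = -93/32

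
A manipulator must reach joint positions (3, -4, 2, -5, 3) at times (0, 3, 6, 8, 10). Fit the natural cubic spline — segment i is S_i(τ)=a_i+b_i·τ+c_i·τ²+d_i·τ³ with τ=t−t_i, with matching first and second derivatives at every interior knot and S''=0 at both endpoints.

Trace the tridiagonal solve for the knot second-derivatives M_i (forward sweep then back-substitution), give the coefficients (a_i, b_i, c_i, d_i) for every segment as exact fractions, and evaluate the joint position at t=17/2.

  seg 0: a=3 b=-497/120 c=0 d=217/1080
  seg 1: a=-4 b=77/60 c=217/120 d=-113/216
  seg 2: a=2 b=-239/120 c=-29/10 d=103/96
  seg 3: a=-5 b=-43/60 c=283/80 d=-283/480
S(17/2) = -5821/1280

Δ: Δ0=-7/3, Δ1=2, Δ2=-7/2, Δ3=4
row 1: diag=12, rhs=26; c'=1/4, d'=13/6
row 2: denom=10−3·1/4=37/4; d'=(-33−3·13/6)/(37/4)=-158/37
row 3: denom=8−2·8/37=280/37; d'=(45−2·-158/37)/(280/37)=283/40
back: M3=283/40
back: M2=-158/37−8/37·283/40=-29/5
back: M1=13/6−1/4·-29/5=217/60
M: M0=0, M1=217/60, M2=-29/5, M3=283/40, M4=0
seg 0: a=3, c=M0/2=0, d=(M1−M0)/(6·3)=217/1080, b=Δ0−h0·(2M0+M1)/6=-497/120
seg 1: a=-4, c=M1/2=217/120, d=(M2−M1)/(6·3)=-113/216, b=Δ1−h1·(2M1+M2)/6=77/60
seg 2: a=2, c=M2/2=-29/10, d=(M3−M2)/(6·2)=103/96, b=Δ2−h2·(2M2+M3)/6=-239/120
seg 3: a=-5, c=M3/2=283/80, d=(M4−M3)/(6·2)=-283/480, b=Δ3−h3·(2M3+M4)/6=-43/60
t_q=17/2 → seg 3, τ=1/2; S=-5+-43/60·τ+283/80·τ²+-283/480·τ³=-5821/1280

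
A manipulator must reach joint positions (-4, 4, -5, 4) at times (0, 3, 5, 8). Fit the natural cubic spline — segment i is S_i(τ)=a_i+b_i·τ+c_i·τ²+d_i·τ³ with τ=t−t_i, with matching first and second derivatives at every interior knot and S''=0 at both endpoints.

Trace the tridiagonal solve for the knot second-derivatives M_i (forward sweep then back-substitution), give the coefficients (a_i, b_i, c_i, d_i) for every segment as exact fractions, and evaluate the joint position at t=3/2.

  seg 0: a=-4 b=43/8 c=0 d=-65/216
  seg 1: a=4 b=-11/4 c=-65/24 d=11/12
  seg 2: a=-5 b=-31/12 c=67/24 d=-67/216
S(3/2) = 195/64

Δ: Δ0=8/3, Δ1=-9/2, Δ2=3
row 1: diag=10, rhs=-43; c'=1/5, d'=-43/10
row 2: denom=10−2·1/5=48/5; d'=(45−2·-43/10)/(48/5)=67/12
back: M2=67/12
back: M1=-43/10−1/5·67/12=-65/12
M: M0=0, M1=-65/12, M2=67/12, M3=0
seg 0: a=-4, c=M0/2=0, d=(M1−M0)/(6·3)=-65/216, b=Δ0−h0·(2M0+M1)/6=43/8
seg 1: a=4, c=M1/2=-65/24, d=(M2−M1)/(6·2)=11/12, b=Δ1−h1·(2M1+M2)/6=-11/4
seg 2: a=-5, c=M2/2=67/24, d=(M3−M2)/(6·3)=-67/216, b=Δ2−h2·(2M2+M3)/6=-31/12
t_q=3/2 → seg 0, τ=3/2; S=-4+43/8·τ+0·τ²+-65/216·τ³=195/64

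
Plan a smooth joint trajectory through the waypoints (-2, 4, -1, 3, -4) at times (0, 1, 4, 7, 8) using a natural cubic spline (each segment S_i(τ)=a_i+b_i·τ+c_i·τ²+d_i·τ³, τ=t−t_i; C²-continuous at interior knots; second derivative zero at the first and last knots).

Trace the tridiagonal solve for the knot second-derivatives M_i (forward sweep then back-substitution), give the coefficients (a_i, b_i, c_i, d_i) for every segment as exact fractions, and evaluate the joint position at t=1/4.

  seg 0: a=-2 b=2279/312 c=0 d=-407/312
  seg 1: a=4 b=529/156 c=-407/104 d=695/936
  seg 2: a=-1 b=-1/24 c=36/13 d=-721/936
  seg 3: a=3 b=-659/156 c=-433/104 d=433/312
S(1/4) = -1293/6656

Δ: Δ0=6, Δ1=-5/3, Δ2=4/3, Δ3=-7
row 1: diag=8, rhs=-46; c'=3/8, d'=-23/4
row 2: denom=12−3·3/8=87/8; d'=(18−3·-23/4)/(87/8)=94/29
row 3: denom=8−3·8/29=208/29; d'=(-50−3·94/29)/(208/29)=-433/52
back: M3=-433/52
back: M2=94/29−8/29·-433/52=72/13
back: M1=-23/4−3/8·72/13=-407/52
M: M0=0, M1=-407/52, M2=72/13, M3=-433/52, M4=0
seg 0: a=-2, c=M0/2=0, d=(M1−M0)/(6·1)=-407/312, b=Δ0−h0·(2M0+M1)/6=2279/312
seg 1: a=4, c=M1/2=-407/104, d=(M2−M1)/(6·3)=695/936, b=Δ1−h1·(2M1+M2)/6=529/156
seg 2: a=-1, c=M2/2=36/13, d=(M3−M2)/(6·3)=-721/936, b=Δ2−h2·(2M2+M3)/6=-1/24
seg 3: a=3, c=M3/2=-433/104, d=(M4−M3)/(6·1)=433/312, b=Δ3−h3·(2M3+M4)/6=-659/156
t_q=1/4 → seg 0, τ=1/4; S=-2+2279/312·τ+0·τ²+-407/312·τ³=-1293/6656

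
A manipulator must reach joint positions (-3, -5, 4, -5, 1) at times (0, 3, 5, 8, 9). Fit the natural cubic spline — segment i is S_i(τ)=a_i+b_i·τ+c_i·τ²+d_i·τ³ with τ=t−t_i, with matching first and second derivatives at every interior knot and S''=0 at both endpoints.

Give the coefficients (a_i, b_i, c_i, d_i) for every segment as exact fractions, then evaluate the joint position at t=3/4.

Δ: Δ0=-2/3, Δ1=9/2, Δ2=-3, Δ3=6
row 1: diag=10, rhs=31; c'=1/5, d'=31/10
row 2: denom=10−2·1/5=48/5; d'=(-45−2·31/10)/(48/5)=-16/3
row 3: denom=8−3·5/16=113/16; d'=(54−3·-16/3)/(113/16)=1120/113
back: M3=1120/113
back: M2=-16/3−5/16·1120/113=-2858/339
back: M1=31/10−1/5·-2858/339=3245/678
M: M0=0, M1=3245/678, M2=-2858/339, M3=1120/113, M4=0
seg 0: a=-3, c=M0/2=0, d=(M1−M0)/(6·3)=3245/12204, b=Δ0−h0·(2M0+M1)/6=-1383/452
seg 1: a=-5, c=M1/2=3245/1356, d=(M2−M1)/(6·2)=-2987/2712, b=Δ1−h1·(2M1+M2)/6=931/226
seg 2: a=4, c=M2/2=-1429/339, d=(M3−M2)/(6·3)=3109/3051, b=Δ2−h2·(2M2+M3)/6=161/339
seg 3: a=-5, c=M3/2=560/113, d=(M4−M3)/(6·1)=-560/339, b=Δ3−h3·(2M3+M4)/6=914/339
t_q=3/4 → seg 0, τ=3/4; S=-3+-1383/452·τ+0·τ²+3245/12204·τ³=-149923/28928

  seg 0: a=-3 b=-1383/452 c=0 d=3245/12204
  seg 1: a=-5 b=931/226 c=3245/1356 d=-2987/2712
  seg 2: a=4 b=161/339 c=-1429/339 d=3109/3051
  seg 3: a=-5 b=914/339 c=560/113 d=-560/339
S(3/4) = -149923/28928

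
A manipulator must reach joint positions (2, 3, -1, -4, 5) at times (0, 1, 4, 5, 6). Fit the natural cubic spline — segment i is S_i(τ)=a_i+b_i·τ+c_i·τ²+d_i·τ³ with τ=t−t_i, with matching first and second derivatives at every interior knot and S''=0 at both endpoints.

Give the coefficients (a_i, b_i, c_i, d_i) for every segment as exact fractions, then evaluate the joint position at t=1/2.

Δ: Δ0=1, Δ1=-4/3, Δ2=-3, Δ3=9
row 1: diag=8, rhs=-14; c'=3/8, d'=-7/4
row 2: denom=8−3·3/8=55/8; d'=(-10−3·-7/4)/(55/8)=-38/55
row 3: denom=4−1·8/55=212/55; d'=(72−1·-38/55)/(212/55)=1999/106
back: M3=1999/106
back: M2=-38/55−8/55·1999/106=-182/53
back: M1=-7/4−3/8·-182/53=-49/106
M: M0=0, M1=-49/106, M2=-182/53, M3=1999/106, M4=0
seg 0: a=2, c=M0/2=0, d=(M1−M0)/(6·1)=-49/636, b=Δ0−h0·(2M0+M1)/6=685/636
seg 1: a=3, c=M1/2=-49/212, d=(M2−M1)/(6·3)=-35/212, b=Δ1−h1·(2M1+M2)/6=269/318
seg 2: a=-1, c=M2/2=-91/53, d=(M3−M2)/(6·1)=2363/636, b=Δ2−h2·(2M2+M3)/6=-3179/636
seg 3: a=-4, c=M3/2=1999/212, d=(M4−M3)/(6·1)=-1999/636, b=Δ3−h3·(2M3+M4)/6=863/318
t_q=1/2 → seg 0, τ=1/2; S=2+685/636·τ+0·τ²+-49/636·τ³=4289/1696

  seg 0: a=2 b=685/636 c=0 d=-49/636
  seg 1: a=3 b=269/318 c=-49/212 d=-35/212
  seg 2: a=-1 b=-3179/636 c=-91/53 d=2363/636
  seg 3: a=-4 b=863/318 c=1999/212 d=-1999/636
S(1/2) = 4289/1696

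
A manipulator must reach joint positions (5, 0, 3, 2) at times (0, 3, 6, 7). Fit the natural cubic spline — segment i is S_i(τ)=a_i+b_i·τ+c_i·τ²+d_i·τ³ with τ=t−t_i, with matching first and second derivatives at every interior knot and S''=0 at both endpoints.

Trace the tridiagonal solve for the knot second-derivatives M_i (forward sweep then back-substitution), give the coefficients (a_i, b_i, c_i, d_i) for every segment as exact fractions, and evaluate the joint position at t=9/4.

  seg 0: a=5 b=-227/87 c=0 d=82/783
  seg 1: a=0 b=19/87 c=82/87 d=-178/783
  seg 2: a=3 b=-23/87 c=-32/29 d=32/87
S(9/4) = 299/928

Δ: Δ0=-5/3, Δ1=1, Δ2=-1
row 1: diag=12, rhs=16; c'=1/4, d'=4/3
row 2: denom=8−3·1/4=29/4; d'=(-12−3·4/3)/(29/4)=-64/29
back: M2=-64/29
back: M1=4/3−1/4·-64/29=164/87
M: M0=0, M1=164/87, M2=-64/29, M3=0
seg 0: a=5, c=M0/2=0, d=(M1−M0)/(6·3)=82/783, b=Δ0−h0·(2M0+M1)/6=-227/87
seg 1: a=0, c=M1/2=82/87, d=(M2−M1)/(6·3)=-178/783, b=Δ1−h1·(2M1+M2)/6=19/87
seg 2: a=3, c=M2/2=-32/29, d=(M3−M2)/(6·1)=32/87, b=Δ2−h2·(2M2+M3)/6=-23/87
t_q=9/4 → seg 0, τ=9/4; S=5+-227/87·τ+0·τ²+82/783·τ³=299/928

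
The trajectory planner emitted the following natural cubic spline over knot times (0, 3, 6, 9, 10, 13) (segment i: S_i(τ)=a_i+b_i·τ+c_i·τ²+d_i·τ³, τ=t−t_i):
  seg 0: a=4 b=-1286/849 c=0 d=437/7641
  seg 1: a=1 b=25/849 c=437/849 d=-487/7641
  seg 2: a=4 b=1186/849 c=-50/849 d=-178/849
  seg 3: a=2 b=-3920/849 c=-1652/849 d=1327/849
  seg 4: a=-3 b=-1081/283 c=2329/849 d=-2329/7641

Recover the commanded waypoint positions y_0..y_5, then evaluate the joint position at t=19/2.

y_0=4 y_1=1 y_2=4 y_3=2 y_4=-3 y_5=2
S(19/2) = -4073/6792

y_0 = S_0(0) = a_0 = 4
y_1 = S_1(0) = a_1 = 1
y_2 = S_2(0) = a_2 = 4
y_3 = S_3(0) = a_3 = 2
y_4 = S_4(0) = a_4 = -3
y_5 = S_4(3) = 2
t_q=19/2 is in segment 3 (τ=1/2); S_3(τ)=-4073/6792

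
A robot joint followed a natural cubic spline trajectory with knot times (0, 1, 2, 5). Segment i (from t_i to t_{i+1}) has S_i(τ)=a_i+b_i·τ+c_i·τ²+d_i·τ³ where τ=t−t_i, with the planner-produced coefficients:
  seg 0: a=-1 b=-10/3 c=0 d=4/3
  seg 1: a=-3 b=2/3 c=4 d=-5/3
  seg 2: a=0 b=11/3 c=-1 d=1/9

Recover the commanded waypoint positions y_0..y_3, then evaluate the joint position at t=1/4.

y_0 = S_0(0) = a_0 = -1
y_1 = S_1(0) = a_1 = -3
y_2 = S_2(0) = a_2 = 0
y_3 = S_2(3) = 5
t_q=1/4 is in segment 0 (τ=1/4); S_0(τ)=-29/16

y_0=-1 y_1=-3 y_2=0 y_3=5
S(1/4) = -29/16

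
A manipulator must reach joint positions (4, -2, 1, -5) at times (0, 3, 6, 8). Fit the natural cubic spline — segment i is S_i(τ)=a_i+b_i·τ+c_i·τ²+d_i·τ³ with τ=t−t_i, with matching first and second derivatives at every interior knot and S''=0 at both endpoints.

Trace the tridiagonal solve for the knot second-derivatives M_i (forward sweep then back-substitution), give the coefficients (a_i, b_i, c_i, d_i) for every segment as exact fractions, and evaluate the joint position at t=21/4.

Δ: Δ0=-2, Δ1=1, Δ2=-3
row 1: diag=12, rhs=18; c'=1/4, d'=3/2
row 2: denom=10−3·1/4=37/4; d'=(-24−3·3/2)/(37/4)=-114/37
back: M2=-114/37
back: M1=3/2−1/4·-114/37=84/37
M: M0=0, M1=84/37, M2=-114/37, M3=0
seg 0: a=4, c=M0/2=0, d=(M1−M0)/(6·3)=14/111, b=Δ0−h0·(2M0+M1)/6=-116/37
seg 1: a=-2, c=M1/2=42/37, d=(M2−M1)/(6·3)=-11/37, b=Δ1−h1·(2M1+M2)/6=10/37
seg 2: a=1, c=M2/2=-57/37, d=(M3−M2)/(6·2)=19/74, b=Δ2−h2·(2M2+M3)/6=-35/37
t_q=21/4 → seg 1, τ=9/4; S=-2+10/37·τ+42/37·τ²+-11/37·τ³=2293/2368

  seg 0: a=4 b=-116/37 c=0 d=14/111
  seg 1: a=-2 b=10/37 c=42/37 d=-11/37
  seg 2: a=1 b=-35/37 c=-57/37 d=19/74
S(21/4) = 2293/2368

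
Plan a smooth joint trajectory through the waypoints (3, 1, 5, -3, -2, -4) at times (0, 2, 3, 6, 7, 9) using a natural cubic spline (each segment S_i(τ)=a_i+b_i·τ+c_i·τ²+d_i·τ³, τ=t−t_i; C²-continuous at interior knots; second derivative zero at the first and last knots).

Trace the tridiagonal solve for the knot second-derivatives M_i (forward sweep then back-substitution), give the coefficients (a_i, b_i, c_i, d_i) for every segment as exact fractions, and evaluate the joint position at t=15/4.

Δ: Δ0=-1, Δ1=4, Δ2=-8/3, Δ3=1, Δ4=-1
row 1: diag=6, rhs=30; c'=1/6, d'=5
row 2: denom=8−1·1/6=47/6; d'=(-40−1·5)/(47/6)=-270/47
row 3: denom=8−3·18/47=322/47; d'=(22−3·-270/47)/(322/47)=922/161
row 4: denom=6−1·47/322=1885/322; d'=(-12−1·922/161)/(1885/322)=-5708/1885
back: M4=-5708/1885
back: M3=922/161−47/322·-5708/1885=11628/1885
back: M2=-270/47−18/47·11628/1885=-15282/1885
back: M1=5−1/6·-15282/1885=11972/1885
M: M0=0, M1=11972/1885, M2=-15282/1885, M3=11628/1885, M4=-5708/1885, M5=0
seg 0: a=3, c=M0/2=0, d=(M1−M0)/(6·2)=2993/5655, b=Δ0−h0·(2M0+M1)/6=-17627/5655
seg 1: a=1, c=M1/2=5986/1885, d=(M2−M1)/(6·1)=-13627/5655, b=Δ1−h1·(2M1+M2)/6=18289/5655
seg 2: a=5, c=M2/2=-7641/1885, d=(M3−M2)/(6·3)=23/29, b=Δ2−h2·(2M2+M3)/6=13324/5655
seg 3: a=-3, c=M3/2=5814/1885, d=(M4−M3)/(6·1)=-8668/5655, b=Δ3−h3·(2M3+M4)/6=-3119/5655
seg 4: a=-2, c=M4/2=-2854/1885, d=(M5−M4)/(6·2)=1427/5655, b=Δ4−h4·(2M4+M5)/6=5761/5655
t_q=15/4 → seg 2, τ=3/4; S=5+13324/5655·τ+-7641/1885·τ²+23/29·τ³=581673/120640

  seg 0: a=3 b=-17627/5655 c=0 d=2993/5655
  seg 1: a=1 b=18289/5655 c=5986/1885 d=-13627/5655
  seg 2: a=5 b=13324/5655 c=-7641/1885 d=23/29
  seg 3: a=-3 b=-3119/5655 c=5814/1885 d=-8668/5655
  seg 4: a=-2 b=5761/5655 c=-2854/1885 d=1427/5655
S(15/4) = 581673/120640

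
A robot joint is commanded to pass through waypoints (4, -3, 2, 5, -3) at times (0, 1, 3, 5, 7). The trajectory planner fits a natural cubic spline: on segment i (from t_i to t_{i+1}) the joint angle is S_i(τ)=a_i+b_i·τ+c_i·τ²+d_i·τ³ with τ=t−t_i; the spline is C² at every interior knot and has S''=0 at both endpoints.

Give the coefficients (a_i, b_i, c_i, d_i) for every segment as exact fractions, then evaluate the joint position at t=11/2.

  seg 0: a=4 b=-715/82 c=0 d=141/82
  seg 1: a=-3 b=-146/41 c=423/82 d=-349/328
  seg 2: a=2 b=353/82 c=-201/164 d=-29/328
  seg 3: a=5 b=-68/41 c=-72/41 d=12/41
S(11/2) = 309/82

Δ: Δ0=-7, Δ1=5/2, Δ2=3/2, Δ3=-4
row 1: diag=6, rhs=57; c'=1/3, d'=19/2
row 2: denom=8−2·1/3=22/3; d'=(-6−2·19/2)/(22/3)=-75/22
row 3: denom=8−2·3/11=82/11; d'=(-33−2·-75/22)/(82/11)=-144/41
back: M3=-144/41
back: M2=-75/22−3/11·-144/41=-201/82
back: M1=19/2−1/3·-201/82=423/41
M: M0=0, M1=423/41, M2=-201/82, M3=-144/41, M4=0
seg 0: a=4, c=M0/2=0, d=(M1−M0)/(6·1)=141/82, b=Δ0−h0·(2M0+M1)/6=-715/82
seg 1: a=-3, c=M1/2=423/82, d=(M2−M1)/(6·2)=-349/328, b=Δ1−h1·(2M1+M2)/6=-146/41
seg 2: a=2, c=M2/2=-201/164, d=(M3−M2)/(6·2)=-29/328, b=Δ2−h2·(2M2+M3)/6=353/82
seg 3: a=5, c=M3/2=-72/41, d=(M4−M3)/(6·2)=12/41, b=Δ3−h3·(2M3+M4)/6=-68/41
t_q=11/2 → seg 3, τ=1/2; S=5+-68/41·τ+-72/41·τ²+12/41·τ³=309/82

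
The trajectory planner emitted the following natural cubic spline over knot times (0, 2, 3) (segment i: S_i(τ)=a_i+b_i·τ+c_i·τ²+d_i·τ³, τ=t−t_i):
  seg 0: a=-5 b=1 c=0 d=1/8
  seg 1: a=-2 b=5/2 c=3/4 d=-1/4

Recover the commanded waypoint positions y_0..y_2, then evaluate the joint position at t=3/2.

y_0=-5 y_1=-2 y_2=1
S(3/2) = -197/64

y_0 = S_0(0) = a_0 = -5
y_1 = S_1(0) = a_1 = -2
y_2 = S_1(1) = 1
t_q=3/2 is in segment 0 (τ=3/2); S_0(τ)=-197/64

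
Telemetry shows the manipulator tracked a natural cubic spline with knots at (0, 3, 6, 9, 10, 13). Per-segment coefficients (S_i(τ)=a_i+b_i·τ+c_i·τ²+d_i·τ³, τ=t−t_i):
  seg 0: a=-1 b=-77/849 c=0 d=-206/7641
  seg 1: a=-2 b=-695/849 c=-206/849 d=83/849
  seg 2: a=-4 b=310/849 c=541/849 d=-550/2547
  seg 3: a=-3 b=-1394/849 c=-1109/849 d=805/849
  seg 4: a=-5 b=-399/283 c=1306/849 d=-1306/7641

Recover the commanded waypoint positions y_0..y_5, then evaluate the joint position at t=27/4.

y_0=-1 y_1=-2 y_2=-4 y_3=-3 y_4=-5 y_5=0
S(27/4) = -31323/9056

y_0 = S_0(0) = a_0 = -1
y_1 = S_1(0) = a_1 = -2
y_2 = S_2(0) = a_2 = -4
y_3 = S_3(0) = a_3 = -3
y_4 = S_4(0) = a_4 = -5
y_5 = S_4(3) = 0
t_q=27/4 is in segment 2 (τ=3/4); S_2(τ)=-31323/9056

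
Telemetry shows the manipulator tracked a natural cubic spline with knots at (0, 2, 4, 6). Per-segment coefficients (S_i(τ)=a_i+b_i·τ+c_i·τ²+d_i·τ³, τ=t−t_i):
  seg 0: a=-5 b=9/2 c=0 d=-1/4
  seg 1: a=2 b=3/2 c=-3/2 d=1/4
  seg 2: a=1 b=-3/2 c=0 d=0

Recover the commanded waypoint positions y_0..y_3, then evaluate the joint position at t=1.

y_0 = S_0(0) = a_0 = -5
y_1 = S_1(0) = a_1 = 2
y_2 = S_2(0) = a_2 = 1
y_3 = S_2(2) = -2
t_q=1 is in segment 0 (τ=1); S_0(τ)=-3/4

y_0=-5 y_1=2 y_2=1 y_3=-2
S(1) = -3/4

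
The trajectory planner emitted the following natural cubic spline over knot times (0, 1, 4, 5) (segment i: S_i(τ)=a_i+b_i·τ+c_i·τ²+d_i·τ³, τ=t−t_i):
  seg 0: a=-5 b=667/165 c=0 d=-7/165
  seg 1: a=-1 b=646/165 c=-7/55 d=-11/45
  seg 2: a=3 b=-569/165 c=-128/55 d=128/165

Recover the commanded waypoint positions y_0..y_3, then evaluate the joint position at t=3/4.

y_0 = S_0(0) = a_0 = -5
y_1 = S_1(0) = a_1 = -1
y_2 = S_2(0) = a_2 = 3
y_3 = S_2(1) = -2
t_q=3/4 is in segment 0 (τ=3/4); S_0(τ)=-6991/3520

y_0=-5 y_1=-1 y_2=3 y_3=-2
S(3/4) = -6991/3520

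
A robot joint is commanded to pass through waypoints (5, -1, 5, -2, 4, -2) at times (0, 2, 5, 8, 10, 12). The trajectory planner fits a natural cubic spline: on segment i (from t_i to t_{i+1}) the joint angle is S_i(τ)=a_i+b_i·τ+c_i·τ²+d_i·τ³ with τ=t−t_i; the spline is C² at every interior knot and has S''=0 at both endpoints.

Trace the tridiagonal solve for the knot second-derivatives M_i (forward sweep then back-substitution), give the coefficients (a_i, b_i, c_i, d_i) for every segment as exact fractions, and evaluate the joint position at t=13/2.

Δ: Δ0=-3, Δ1=2, Δ2=-7/3, Δ3=3, Δ4=-3
row 1: diag=10, rhs=30; c'=3/10, d'=3
row 2: denom=12−3·3/10=111/10; d'=(-26−3·3)/(111/10)=-350/111
row 3: denom=10−3·10/37=340/37; d'=(32−3·-350/111)/(340/37)=767/170
row 4: denom=8−2·37/170=643/85; d'=(-36−2·767/170)/(643/85)=-3827/643
back: M4=-3827/643
back: M3=767/170−37/170·-3827/643=3734/643
back: M2=-350/111−10/37·3734/643=-9110/1929
back: M1=3−3/10·-9110/1929=2840/643
M: M0=0, M1=2840/643, M2=-9110/1929, M3=3734/643, M4=-3827/643, M5=0
seg 0: a=5, c=M0/2=0, d=(M1−M0)/(6·2)=710/1929, b=Δ0−h0·(2M0+M1)/6=-8627/1929
seg 1: a=-1, c=M1/2=1420/643, d=(M2−M1)/(6·3)=-8815/17361, b=Δ1−h1·(2M1+M2)/6=-107/1929
seg 2: a=5, c=M2/2=-4555/1929, d=(M3−M2)/(6·3)=10156/17361, b=Δ2−h2·(2M2+M3)/6=-992/1929
seg 3: a=-2, c=M3/2=1867/643, d=(M4−M3)/(6·2)=-7561/7716, b=Δ3−h3·(2M3+M4)/6=2146/1929
seg 4: a=4, c=M4/2=-3827/1286, d=(M5−M4)/(6·2)=3827/7716, b=Δ4−h4·(2M4+M5)/6=1867/1929
t_q=13/2 → seg 2, τ=3/2; S=5+-992/1929·τ+-4555/1929·τ²+10156/17361·τ³=2289/2572

  seg 0: a=5 b=-8627/1929 c=0 d=710/1929
  seg 1: a=-1 b=-107/1929 c=1420/643 d=-8815/17361
  seg 2: a=5 b=-992/1929 c=-4555/1929 d=10156/17361
  seg 3: a=-2 b=2146/1929 c=1867/643 d=-7561/7716
  seg 4: a=4 b=1867/1929 c=-3827/1286 d=3827/7716
S(13/2) = 2289/2572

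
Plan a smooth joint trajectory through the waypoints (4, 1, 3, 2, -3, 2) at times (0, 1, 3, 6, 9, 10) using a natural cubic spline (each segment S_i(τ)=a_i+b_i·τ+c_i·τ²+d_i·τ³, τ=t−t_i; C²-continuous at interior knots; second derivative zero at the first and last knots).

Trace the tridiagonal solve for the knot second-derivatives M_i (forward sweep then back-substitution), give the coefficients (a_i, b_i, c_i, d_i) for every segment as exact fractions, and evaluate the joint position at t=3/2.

Δ: Δ0=-3, Δ1=1, Δ2=-1/3, Δ3=-5/3, Δ4=5
row 1: diag=6, rhs=24; c'=1/3, d'=4
row 2: denom=10−2·1/3=28/3; d'=(-8−2·4)/(28/3)=-12/7
row 3: denom=12−3·9/28=309/28; d'=(-8−3·-12/7)/(309/28)=-80/309
row 4: denom=8−3·28/103=740/103; d'=(40−3·-80/309)/(740/103)=210/37
back: M4=210/37
back: M3=-80/309−28/103·210/37=-200/111
back: M2=-12/7−9/28·-200/111=-42/37
back: M1=4−1/3·-42/37=162/37
M: M0=0, M1=162/37, M2=-42/37, M3=-200/111, M4=210/37, M5=0
seg 0: a=4, c=M0/2=0, d=(M1−M0)/(6·1)=27/37, b=Δ0−h0·(2M0+M1)/6=-138/37
seg 1: a=1, c=M1/2=81/37, d=(M2−M1)/(6·2)=-17/37, b=Δ1−h1·(2M1+M2)/6=-57/37
seg 2: a=3, c=M2/2=-21/37, d=(M3−M2)/(6·3)=-1/27, b=Δ2−h2·(2M2+M3)/6=63/37
seg 3: a=2, c=M3/2=-100/111, d=(M4−M3)/(6·3)=415/999, b=Δ3−h3·(2M3+M4)/6=-100/37
seg 4: a=-3, c=M4/2=105/37, d=(M5−M4)/(6·1)=-35/37, b=Δ4−h4·(2M4+M5)/6=115/37
t_q=3/2 → seg 1, τ=1/2; S=1+-57/37·τ+81/37·τ²+-17/37·τ³=213/296

  seg 0: a=4 b=-138/37 c=0 d=27/37
  seg 1: a=1 b=-57/37 c=81/37 d=-17/37
  seg 2: a=3 b=63/37 c=-21/37 d=-1/27
  seg 3: a=2 b=-100/37 c=-100/111 d=415/999
  seg 4: a=-3 b=115/37 c=105/37 d=-35/37
S(3/2) = 213/296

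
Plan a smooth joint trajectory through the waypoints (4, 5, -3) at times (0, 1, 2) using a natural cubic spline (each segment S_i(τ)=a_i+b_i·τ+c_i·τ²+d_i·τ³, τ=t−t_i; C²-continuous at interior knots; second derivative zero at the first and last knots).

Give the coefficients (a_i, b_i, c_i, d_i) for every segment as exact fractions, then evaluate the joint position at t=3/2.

Δ: Δ0=1, Δ1=-8
row 1: diag=4, rhs=-54; c'=1/4, d'=-27/2
back: M1=-27/2
M: M0=0, M1=-27/2, M2=0
seg 0: a=4, c=M0/2=0, d=(M1−M0)/(6·1)=-9/4, b=Δ0−h0·(2M0+M1)/6=13/4
seg 1: a=5, c=M1/2=-27/4, d=(M2−M1)/(6·1)=9/4, b=Δ1−h1·(2M1+M2)/6=-7/2
t_q=3/2 → seg 1, τ=1/2; S=5+-7/2·τ+-27/4·τ²+9/4·τ³=59/32

  seg 0: a=4 b=13/4 c=0 d=-9/4
  seg 1: a=5 b=-7/2 c=-27/4 d=9/4
S(3/2) = 59/32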